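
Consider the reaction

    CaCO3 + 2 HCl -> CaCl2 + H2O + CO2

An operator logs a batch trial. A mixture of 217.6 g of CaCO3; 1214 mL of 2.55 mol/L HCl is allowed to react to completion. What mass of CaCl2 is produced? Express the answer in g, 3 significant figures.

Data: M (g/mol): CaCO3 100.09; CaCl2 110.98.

172 g

n(CaCO3) = 217.6 / 100.09 = 2.174 mol
n(HCl) = 2.55 × 1214/1000 = 3.096 mol
n/ν → CaCO3: 2.174, HCl: 1.548; HCl is limiting.
n(CaCl2) = (1/2) × 3.096 = 1.548 mol
mass = 1.548 × 110.98 = 171.8 g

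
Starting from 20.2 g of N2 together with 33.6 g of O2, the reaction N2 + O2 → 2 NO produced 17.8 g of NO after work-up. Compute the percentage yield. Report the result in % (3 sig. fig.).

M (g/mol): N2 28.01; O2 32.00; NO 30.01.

n(N2) = 20.20 / 28.01 = 0.7212 mol
n(O2) = 33.60 / 32.00 = 1.050 mol
n/ν for N2 = 0.7212/1 = 0.7212
n/ν for O2 = 1.050/1 = 1.050
Smallest n/ν is N2 → limiting reagent.
theoretical n(NO) = (2/1) × 0.7212 = 1.442 mol → 43.27 g
% yield = 17.8 / 43.27 × 100 = 41.14 %

41.1 %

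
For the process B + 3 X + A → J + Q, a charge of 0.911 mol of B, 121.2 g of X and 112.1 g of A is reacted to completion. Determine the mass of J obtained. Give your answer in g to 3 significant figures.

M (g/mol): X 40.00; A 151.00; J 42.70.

31.7 g

n(B) = 0.9110 mol
n(X) = 121.2 / 40.00 = 3.030 mol
n(A) = 112.1 / 151.00 = 0.7424 mol
n/ν for B = 0.9110/1 = 0.9110
n/ν for X = 3.030/3 = 1.010
n/ν for A = 0.7424/1 = 0.7424
Smallest n/ν is A → limiting reagent.
n(J) = (1/1) × 0.7424 = 0.7424 mol
mass = 0.7424 × 42.70 = 31.70 g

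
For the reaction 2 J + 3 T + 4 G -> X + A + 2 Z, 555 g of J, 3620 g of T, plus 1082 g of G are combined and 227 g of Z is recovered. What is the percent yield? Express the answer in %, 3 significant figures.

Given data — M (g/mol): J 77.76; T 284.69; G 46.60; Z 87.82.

36.2 %

n(J) = 555.0 / 77.76 = 7.137 mol
n(T) = 3620 / 284.69 = 12.72 mol
n(G) = 1082 / 46.60 = 23.22 mol
n/ν for J = 7.137/2 = 3.569
n/ν for T = 12.72/3 = 4.240
n/ν for G = 23.22/4 = 5.805
Smallest n/ν is J → limiting reagent.
theoretical n(Z) = (2/2) × 7.137 = 7.137 mol → 626.8 g
% yield = 227 / 626.8 × 100 = 36.22 %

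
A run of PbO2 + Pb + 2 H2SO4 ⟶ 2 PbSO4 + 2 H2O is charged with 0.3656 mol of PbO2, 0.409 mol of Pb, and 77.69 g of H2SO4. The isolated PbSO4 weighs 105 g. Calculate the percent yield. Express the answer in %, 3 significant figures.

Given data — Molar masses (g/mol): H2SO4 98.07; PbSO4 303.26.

47.4 %

n(PbO2) = 0.3656 mol
n(Pb) = 0.4090 mol
n(H2SO4) = 77.69 / 98.07 = 0.7922 mol
n/ν for PbO2 = 0.3656/1 = 0.3656
n/ν for Pb = 0.4090/1 = 0.4090
n/ν for H2SO4 = 0.7922/2 = 0.3961
Smallest n/ν is PbO2 → limiting reagent.
theoretical n(PbSO4) = (2/1) × 0.3656 = 0.7312 mol → 221.7 g
% yield = 105 / 221.7 × 100 = 47.36 %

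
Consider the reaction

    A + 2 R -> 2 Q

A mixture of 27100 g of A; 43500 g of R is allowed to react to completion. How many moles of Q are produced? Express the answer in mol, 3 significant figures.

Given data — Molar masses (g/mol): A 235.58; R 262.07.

n(A) = 27100 / 235.58 = 115.0 mol
n(R) = 43500 / 262.07 = 166.0 mol
n/ν for A = 115.0/1 = 115.0
n/ν for R = 166.0/2 = 83.00
Smallest n/ν is R → limiting reagent.
n(Q) = (2/2) × 166.0 = 166.0 mol

166 mol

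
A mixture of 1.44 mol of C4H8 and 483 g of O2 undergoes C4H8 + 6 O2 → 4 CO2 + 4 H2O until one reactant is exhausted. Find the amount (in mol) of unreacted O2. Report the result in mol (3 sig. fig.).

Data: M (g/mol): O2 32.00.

6.45 mol

n(C4H8) = 1.440 mol
n(O2) = 483.0 / 32.00 = 15.09 mol
n/ν for C4H8 = 1.440/1 = 1.440
n/ν for O2 = 15.09/6 = 2.515
Smallest n/ν is C4H8 → limiting reagent.
O2 consumed = (6/1) × 1.440 = 8.640 mol
O2 remaining = 15.09 − 8.640 = 6.450 mol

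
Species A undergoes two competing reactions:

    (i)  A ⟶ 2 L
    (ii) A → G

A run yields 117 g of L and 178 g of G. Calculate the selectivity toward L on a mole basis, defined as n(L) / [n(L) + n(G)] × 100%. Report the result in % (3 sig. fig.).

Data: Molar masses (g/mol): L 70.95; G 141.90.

56.8 %

n(L) = 117 / 70.95 = 1.649 mol
n(G) = 178 / 141.90 = 1.254 mol
selectivity = 1.649/(1.649+1.254) × 100 = 56.80 %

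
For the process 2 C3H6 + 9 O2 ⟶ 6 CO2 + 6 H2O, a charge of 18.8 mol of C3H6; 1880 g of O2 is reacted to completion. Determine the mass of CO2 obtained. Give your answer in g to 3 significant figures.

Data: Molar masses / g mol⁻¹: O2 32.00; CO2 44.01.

1720 g

n(C3H6) = 18.80 mol
n(O2) = 1880 / 32.00 = 58.75 mol
n/ν → C3H6: 9.400, O2: 6.528; O2 is limiting.
n(CO2) = (6/9) × 58.75 = 39.17 mol
mass = 39.17 × 44.01 = 1724 g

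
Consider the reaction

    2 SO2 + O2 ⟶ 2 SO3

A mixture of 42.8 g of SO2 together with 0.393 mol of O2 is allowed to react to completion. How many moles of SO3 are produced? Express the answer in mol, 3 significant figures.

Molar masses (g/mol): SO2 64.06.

0.668 mol

n(SO2) = 42.80 / 64.06 = 0.6681 mol
n(O2) = 0.3930 mol
n/ν → SO2: 0.3341, O2: 0.3930; SO2 is limiting.
n(SO3) = (2/2) × 0.6681 = 0.6681 mol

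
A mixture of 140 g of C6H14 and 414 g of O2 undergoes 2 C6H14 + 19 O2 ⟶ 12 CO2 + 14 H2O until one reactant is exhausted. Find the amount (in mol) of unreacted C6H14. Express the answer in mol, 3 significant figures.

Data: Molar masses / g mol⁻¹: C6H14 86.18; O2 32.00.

n(C6H14) = 140.0 / 86.18 = 1.625 mol
n(O2) = 414.0 / 32.00 = 12.94 mol
n/ν for C6H14 = 1.625/2 = 0.8125
n/ν for O2 = 12.94/19 = 0.6811
Smallest n/ν is O2 → limiting reagent.
C6H14 consumed = (2/19) × 12.94 = 1.362 mol
C6H14 remaining = 1.625 − 1.362 = 0.2630 mol

0.263 mol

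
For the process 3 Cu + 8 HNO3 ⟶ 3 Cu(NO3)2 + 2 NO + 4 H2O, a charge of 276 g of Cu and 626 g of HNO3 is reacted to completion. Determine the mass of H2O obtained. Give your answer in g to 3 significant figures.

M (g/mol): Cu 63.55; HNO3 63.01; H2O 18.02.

n(Cu) = 276.0 / 63.55 = 4.343 mol
n(HNO3) = 626.0 / 63.01 = 9.935 mol
n/ν for Cu = 4.343/3 = 1.448
n/ν for HNO3 = 9.935/8 = 1.242
Smallest n/ν is HNO3 → limiting reagent.
n(H2O) = (4/8) × 9.935 = 4.968 mol
mass = 4.968 × 18.02 = 89.52 g

89.5 g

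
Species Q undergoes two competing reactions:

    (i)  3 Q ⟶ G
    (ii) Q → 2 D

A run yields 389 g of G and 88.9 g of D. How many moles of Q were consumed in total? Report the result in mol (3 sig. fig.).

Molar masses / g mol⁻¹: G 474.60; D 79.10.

n(G) = 389 / 474.60 = 0.8196 mol
n(D) = 88.9 / 79.10 = 1.124 mol
n(Q) via (i) = (3/1)×0.8196 = 2.459 mol
n(Q) via (ii) = (1/2)×1.124 = 0.5620 mol
total n(Q) = 2.459 + 0.5620 = 3.021 mol

3.02 mol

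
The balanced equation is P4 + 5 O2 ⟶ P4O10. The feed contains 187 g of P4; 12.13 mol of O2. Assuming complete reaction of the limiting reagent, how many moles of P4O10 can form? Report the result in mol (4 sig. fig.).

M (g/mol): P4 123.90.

1.509 mol

n(P4) = 187.0 / 123.90 = 1.509 mol
n(O2) = 12.13 mol
n/ν for P4 = 1.509/1 = 1.509
n/ν for O2 = 12.13/5 = 2.426
Smallest n/ν is P4 → limiting reagent.
n(P4O10) = (1/1) × 1.509 = 1.509 mol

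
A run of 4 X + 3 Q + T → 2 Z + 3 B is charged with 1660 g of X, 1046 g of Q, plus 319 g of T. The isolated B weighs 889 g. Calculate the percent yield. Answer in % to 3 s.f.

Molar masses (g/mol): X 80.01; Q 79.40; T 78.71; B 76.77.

95.2 %

n(X) = 1660 / 80.01 = 20.75 mol
n(Q) = 1046 / 79.40 = 13.17 mol
n(T) = 319.0 / 78.71 = 4.053 mol
n/ν → X: 5.188, Q: 4.390, T: 4.053; T is limiting.
theoretical n(B) = (3/1) × 4.053 = 12.16 mol → 933.5 g
% yield = 889 / 933.5 × 100 = 95.23 %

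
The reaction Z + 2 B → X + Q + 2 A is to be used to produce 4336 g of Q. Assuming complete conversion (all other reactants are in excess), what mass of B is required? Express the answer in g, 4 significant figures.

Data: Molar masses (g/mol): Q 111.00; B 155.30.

n(Q) = 4336 / 111.00 = 39.06 mol
n(B) = (2/1) × 39.06 = 78.12 mol
mass = 78.12 × 155.30 = 12130 g

12130 g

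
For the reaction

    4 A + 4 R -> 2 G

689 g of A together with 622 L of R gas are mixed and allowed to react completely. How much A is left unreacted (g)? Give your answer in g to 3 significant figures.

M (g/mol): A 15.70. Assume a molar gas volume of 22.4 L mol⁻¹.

n(A) = 689.0 / 15.70 = 43.89 mol
n(R) = 622.0 / 22.4 = 27.77 mol
n/ν for A = 43.89/4 = 10.97
n/ν for R = 27.77/4 = 6.943
Smallest n/ν is R → limiting reagent.
A consumed = (4/4) × 27.77 = 27.77 mol
A remaining = 43.89 − 27.77 = 16.12 mol
mass = 16.12 × 15.70 = 253.1 g

253 g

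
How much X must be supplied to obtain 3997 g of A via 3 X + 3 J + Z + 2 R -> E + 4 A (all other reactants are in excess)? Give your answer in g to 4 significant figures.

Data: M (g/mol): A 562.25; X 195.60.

1043 g

n(A) = 3997 / 562.25 = 7.109 mol
n(X) = (3/4) × 7.109 = 5.332 mol
mass = 5.332 × 195.60 = 1043 g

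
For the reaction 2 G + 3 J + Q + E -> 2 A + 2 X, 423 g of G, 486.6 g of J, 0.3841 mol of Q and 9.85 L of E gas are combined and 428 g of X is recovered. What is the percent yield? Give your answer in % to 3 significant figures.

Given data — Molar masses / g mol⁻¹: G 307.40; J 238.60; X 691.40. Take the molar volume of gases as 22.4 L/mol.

n(G) = 423.0 / 307.40 = 1.376 mol
n(J) = 486.6 / 238.60 = 2.039 mol
n(Q) = 0.3841 mol
n(E) = 9.850 / 22.4 = 0.4397 mol
n/ν for G = 1.376/2 = 0.6880
n/ν for J = 2.039/3 = 0.6797
n/ν for Q = 0.3841/1 = 0.3841
n/ν for E = 0.4397/1 = 0.4397
Smallest n/ν is Q → limiting reagent.
theoretical n(X) = (2/1) × 0.3841 = 0.7682 mol → 531.1 g
% yield = 428 / 531.1 × 100 = 80.59 %

80.6 %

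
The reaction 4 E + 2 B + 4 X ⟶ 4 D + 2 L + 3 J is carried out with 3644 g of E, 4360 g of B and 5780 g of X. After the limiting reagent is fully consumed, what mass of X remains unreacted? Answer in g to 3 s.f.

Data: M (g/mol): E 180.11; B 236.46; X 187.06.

2000 g

n(E) = 3644 / 180.11 = 20.23 mol
n(B) = 4360 / 236.46 = 18.44 mol
n(X) = 5780 / 187.06 = 30.90 mol
n/ν for E = 20.23/4 = 5.058
n/ν for B = 18.44/2 = 9.220
n/ν for X = 30.90/4 = 7.725
Smallest n/ν is E → limiting reagent.
X consumed = (4/4) × 20.23 = 20.23 mol
X remaining = 30.90 − 20.23 = 10.67 mol
mass = 10.67 × 187.06 = 1996 g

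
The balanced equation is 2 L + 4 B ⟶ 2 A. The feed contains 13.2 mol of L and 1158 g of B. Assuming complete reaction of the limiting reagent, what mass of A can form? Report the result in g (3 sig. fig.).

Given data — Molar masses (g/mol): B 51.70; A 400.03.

4480 g

n(L) = 13.20 mol
n(B) = 1158 / 51.70 = 22.40 mol
n/ν → L: 6.600, B: 5.600; B is limiting.
n(A) = (2/4) × 22.40 = 11.20 mol
mass = 11.20 × 400.03 = 4480 g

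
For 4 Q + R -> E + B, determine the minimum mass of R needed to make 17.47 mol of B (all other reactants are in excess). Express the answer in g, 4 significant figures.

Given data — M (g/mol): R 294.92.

n(B) = 17.47 mol
n(R) = (1/1) × 17.47 = 17.47 mol
mass = 17.47 × 294.92 = 5152 g

5152 g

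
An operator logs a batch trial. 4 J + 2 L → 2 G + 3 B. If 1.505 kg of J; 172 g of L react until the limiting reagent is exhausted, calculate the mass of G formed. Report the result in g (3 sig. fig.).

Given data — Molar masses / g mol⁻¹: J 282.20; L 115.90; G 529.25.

785 g

n(J) = 1.505×1000 / 282.20 = 5.333 mol
n(L) = 172.0 / 115.90 = 1.484 mol
n/ν for J = 5.333/4 = 1.333
n/ν for L = 1.484/2 = 0.7420
Smallest n/ν is L → limiting reagent.
n(G) = (2/2) × 1.484 = 1.484 mol
mass = 1.484 × 529.25 = 785.4 g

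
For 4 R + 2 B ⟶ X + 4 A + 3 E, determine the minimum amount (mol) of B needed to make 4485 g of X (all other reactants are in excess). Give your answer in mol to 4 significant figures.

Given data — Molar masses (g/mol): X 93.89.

n(X) = 4485 / 93.89 = 47.77 mol
n(B) = (2/1) × 47.77 = 95.54 mol

95.54 mol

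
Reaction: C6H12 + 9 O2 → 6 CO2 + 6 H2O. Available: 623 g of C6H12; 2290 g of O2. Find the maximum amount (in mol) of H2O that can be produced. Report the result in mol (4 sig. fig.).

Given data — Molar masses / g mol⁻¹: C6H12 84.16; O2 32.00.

44.42 mol

n(C6H12) = 623.0 / 84.16 = 7.403 mol
n(O2) = 2290 / 32.00 = 71.56 mol
n/ν for C6H12 = 7.403/1 = 7.403
n/ν for O2 = 71.56/9 = 7.951
Smallest n/ν is C6H12 → limiting reagent.
n(H2O) = (6/1) × 7.403 = 44.42 mol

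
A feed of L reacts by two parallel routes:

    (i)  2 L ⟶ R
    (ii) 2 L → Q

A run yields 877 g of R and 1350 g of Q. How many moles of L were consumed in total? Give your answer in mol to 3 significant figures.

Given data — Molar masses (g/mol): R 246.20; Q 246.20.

n(R) = 877 / 246.20 = 3.562 mol
n(Q) = 1350 / 246.20 = 5.483 mol
n(L) via (i) = (2/1)×3.562 = 7.124 mol
n(L) via (ii) = (2/1)×5.483 = 10.97 mol
total n(L) = 7.124 + 10.97 = 18.09 mol

18.1 mol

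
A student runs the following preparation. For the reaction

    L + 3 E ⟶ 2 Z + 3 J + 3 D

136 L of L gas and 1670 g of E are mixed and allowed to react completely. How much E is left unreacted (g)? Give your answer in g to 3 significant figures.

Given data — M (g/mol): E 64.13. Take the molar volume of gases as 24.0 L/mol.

n(L) = 136.0 / 24.0 = 5.667 mol
n(E) = 1670 / 64.13 = 26.04 mol
n/ν for L = 5.667/1 = 5.667
n/ν for E = 26.04/3 = 8.680
Smallest n/ν is L → limiting reagent.
E consumed = (3/1) × 5.667 = 17.00 mol
E remaining = 26.04 − 17.00 = 9.040 mol
mass = 9.040 × 64.13 = 579.7 g

580 g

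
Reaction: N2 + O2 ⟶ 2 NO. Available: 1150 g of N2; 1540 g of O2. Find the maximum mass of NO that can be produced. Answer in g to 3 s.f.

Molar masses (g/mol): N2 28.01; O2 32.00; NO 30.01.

n(N2) = 1150 / 28.01 = 41.06 mol
n(O2) = 1540 / 32.00 = 48.13 mol
n/ν for N2 = 41.06/1 = 41.06
n/ν for O2 = 48.13/1 = 48.13
Smallest n/ν is N2 → limiting reagent.
n(NO) = (2/1) × 41.06 = 82.12 mol
mass = 82.12 × 30.01 = 2464 g

2460 g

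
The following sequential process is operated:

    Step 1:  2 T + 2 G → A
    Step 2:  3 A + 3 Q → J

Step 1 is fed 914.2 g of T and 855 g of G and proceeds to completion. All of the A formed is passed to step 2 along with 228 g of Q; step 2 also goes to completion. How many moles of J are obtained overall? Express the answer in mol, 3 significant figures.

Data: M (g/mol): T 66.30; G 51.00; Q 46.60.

1.63 mol

Step 1:
n(T) = 914.2 / 66.30 = 13.79 mol
n(G) = 855.0 / 51.00 = 16.76 mol
n/ν for T = 13.79/2 = 6.895
n/ν for G = 16.76/2 = 8.380
Smallest n/ν is T → limiting reagent.
n(A) produced = (1/2) × 13.79 = 6.895 mol
Step 2:
n(A) available = 6.895 mol
n(Q) = 228.0 / 46.60 = 4.893 mol
n/ν for A = 6.895/3 = 2.298
n/ν for Q = 4.893/3 = 1.631
Smallest n/ν is Q → limiting reagent.
n(J) = (1/3) × 4.893 = 1.631 mol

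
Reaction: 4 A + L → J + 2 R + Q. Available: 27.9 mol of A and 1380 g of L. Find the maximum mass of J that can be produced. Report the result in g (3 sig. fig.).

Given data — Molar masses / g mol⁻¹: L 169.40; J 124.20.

866 g

n(A) = 27.90 mol
n(L) = 1380 / 169.40 = 8.146 mol
n/ν for A = 27.90/4 = 6.975
n/ν for L = 8.146/1 = 8.146
Smallest n/ν is A → limiting reagent.
n(J) = (1/4) × 27.90 = 6.975 mol
mass = 6.975 × 124.20 = 866.3 g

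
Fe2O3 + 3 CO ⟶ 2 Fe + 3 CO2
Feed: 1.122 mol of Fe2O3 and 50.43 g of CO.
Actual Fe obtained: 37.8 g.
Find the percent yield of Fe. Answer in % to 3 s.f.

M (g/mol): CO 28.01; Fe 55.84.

n(Fe2O3) = 1.122 mol
n(CO) = 50.43 / 28.01 = 1.800 mol
n/ν for Fe2O3 = 1.122/1 = 1.122
n/ν for CO = 1.800/3 = 0.6000
Smallest n/ν is CO → limiting reagent.
theoretical n(Fe) = (2/3) × 1.800 = 1.200 mol → 67.01 g
% yield = 37.8 / 67.01 × 100 = 56.41 %

56.4 %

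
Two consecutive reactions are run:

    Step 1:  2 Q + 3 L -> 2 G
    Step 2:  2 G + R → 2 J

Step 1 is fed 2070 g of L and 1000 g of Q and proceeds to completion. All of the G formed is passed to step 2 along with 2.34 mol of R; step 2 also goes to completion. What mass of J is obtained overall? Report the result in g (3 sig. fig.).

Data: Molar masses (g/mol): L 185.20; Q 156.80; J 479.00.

2240 g

Step 1:
n(L) = 2070 / 185.20 = 11.18 mol
n(Q) = 1000 / 156.80 = 6.378 mol
n/ν for L = 11.18/3 = 3.727
n/ν for Q = 6.378/2 = 3.189
Smallest n/ν is Q → limiting reagent.
n(G) produced = (2/2) × 6.378 = 6.378 mol
Step 2:
n(G) available = 6.378 mol
n(R) = 2.340 mol
n/ν for G = 6.378/2 = 3.189
n/ν for R = 2.340/1 = 2.340
Smallest n/ν is R → limiting reagent.
n(J) = (2/1) × 2.340 = 4.680 mol
mass = 4.680 × 479.00 = 2242 g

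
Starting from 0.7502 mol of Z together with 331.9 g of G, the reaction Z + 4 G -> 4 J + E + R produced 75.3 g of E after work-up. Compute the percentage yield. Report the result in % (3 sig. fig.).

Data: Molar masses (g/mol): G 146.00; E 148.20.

n(Z) = 0.7502 mol
n(G) = 331.9 / 146.00 = 2.273 mol
n/ν → Z: 0.7502, G: 0.5683; G is limiting.
theoretical n(E) = (1/4) × 2.273 = 0.5683 mol → 84.22 g
% yield = 75.3 / 84.22 × 100 = 89.41 %

89.4 %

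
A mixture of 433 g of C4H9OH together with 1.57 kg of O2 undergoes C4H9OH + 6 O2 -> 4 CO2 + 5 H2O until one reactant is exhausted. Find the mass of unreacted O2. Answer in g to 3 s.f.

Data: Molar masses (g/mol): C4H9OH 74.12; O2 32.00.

448 g

n(C4H9OH) = 433.0 / 74.12 = 5.842 mol
n(O2) = 1.570×1000 / 32.00 = 49.06 mol
n/ν → C4H9OH: 5.842, O2: 8.177; C4H9OH is limiting.
O2 consumed = (6/1) × 5.842 = 35.05 mol
O2 remaining = 49.06 − 35.05 = 14.01 mol
mass = 14.01 × 32.00 = 448.3 g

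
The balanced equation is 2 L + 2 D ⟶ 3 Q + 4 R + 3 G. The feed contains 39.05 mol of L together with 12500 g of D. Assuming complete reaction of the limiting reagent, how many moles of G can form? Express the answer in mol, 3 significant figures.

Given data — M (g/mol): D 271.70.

n(L) = 39.05 mol
n(D) = 12500 / 271.70 = 46.01 mol
n/ν → L: 19.53, D: 23.01; L is limiting.
n(G) = (3/2) × 39.05 = 58.58 mol

58.6 mol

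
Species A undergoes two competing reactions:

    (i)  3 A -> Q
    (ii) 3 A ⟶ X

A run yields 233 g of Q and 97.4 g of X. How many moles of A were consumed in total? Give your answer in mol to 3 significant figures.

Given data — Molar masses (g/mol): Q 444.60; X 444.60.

2.23 mol

n(Q) = 233 / 444.60 = 0.5241 mol
n(X) = 97.4 / 444.60 = 0.2191 mol
n(A) via (i) = (3/1)×0.5241 = 1.572 mol
n(A) via (ii) = (3/1)×0.2191 = 0.6573 mol
total n(A) = 1.572 + 0.6573 = 2.229 mol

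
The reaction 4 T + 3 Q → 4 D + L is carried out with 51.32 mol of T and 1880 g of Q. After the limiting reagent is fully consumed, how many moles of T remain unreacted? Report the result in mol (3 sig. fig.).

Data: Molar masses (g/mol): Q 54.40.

n(T) = 51.32 mol
n(Q) = 1880 / 54.40 = 34.56 mol
n/ν → T: 12.83, Q: 11.52; Q is limiting.
T consumed = (4/3) × 34.56 = 46.08 mol
T remaining = 51.32 − 46.08 = 5.240 mol

5.24 mol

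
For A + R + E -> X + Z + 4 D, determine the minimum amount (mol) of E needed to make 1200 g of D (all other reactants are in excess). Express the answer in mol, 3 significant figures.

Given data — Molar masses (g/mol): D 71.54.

4.19 mol

n(D) = 1200 / 71.54 = 16.77 mol
n(E) = (1/4) × 16.77 = 4.193 mol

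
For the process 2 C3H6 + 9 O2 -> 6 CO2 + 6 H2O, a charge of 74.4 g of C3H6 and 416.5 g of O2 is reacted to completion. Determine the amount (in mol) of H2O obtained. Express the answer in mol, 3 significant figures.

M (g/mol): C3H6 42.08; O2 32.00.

n(C3H6) = 74.40 / 42.08 = 1.768 mol
n(O2) = 416.5 / 32.00 = 13.02 mol
n/ν for C3H6 = 1.768/2 = 0.8840
n/ν for O2 = 13.02/9 = 1.447
Smallest n/ν is C3H6 → limiting reagent.
n(H2O) = (6/2) × 1.768 = 5.304 mol

5.30 mol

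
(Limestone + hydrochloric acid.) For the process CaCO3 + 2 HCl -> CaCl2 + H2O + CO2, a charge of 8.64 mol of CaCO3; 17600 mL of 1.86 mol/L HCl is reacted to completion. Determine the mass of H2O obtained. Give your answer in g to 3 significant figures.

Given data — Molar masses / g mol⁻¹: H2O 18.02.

n(CaCO3) = 8.640 mol
n(HCl) = 1.86 × 17600/1000 = 32.74 mol
n/ν for CaCO3 = 8.640/1 = 8.640
n/ν for HCl = 32.74/2 = 16.37
Smallest n/ν is CaCO3 → limiting reagent.
n(H2O) = (1/1) × 8.640 = 8.640 mol
mass = 8.640 × 18.02 = 155.7 g

156 g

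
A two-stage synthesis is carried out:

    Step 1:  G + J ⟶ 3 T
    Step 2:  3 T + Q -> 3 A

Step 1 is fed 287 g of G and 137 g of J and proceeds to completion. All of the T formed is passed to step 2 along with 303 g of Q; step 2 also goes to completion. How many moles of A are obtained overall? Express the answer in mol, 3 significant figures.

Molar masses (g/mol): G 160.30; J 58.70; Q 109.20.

Step 1:
n(G) = 287.0 / 160.30 = 1.790 mol
n(J) = 137.0 / 58.70 = 2.334 mol
n/ν for G = 1.790/1 = 1.790
n/ν for J = 2.334/1 = 2.334
Smallest n/ν is G → limiting reagent.
n(T) produced = (3/1) × 1.790 = 5.370 mol
Step 2:
n(T) available = 5.370 mol
n(Q) = 303.0 / 109.20 = 2.775 mol
n/ν for T = 5.370/3 = 1.790
n/ν for Q = 2.775/1 = 2.775
Smallest n/ν is T → limiting reagent.
n(A) = (3/3) × 5.370 = 5.370 mol

5.37 mol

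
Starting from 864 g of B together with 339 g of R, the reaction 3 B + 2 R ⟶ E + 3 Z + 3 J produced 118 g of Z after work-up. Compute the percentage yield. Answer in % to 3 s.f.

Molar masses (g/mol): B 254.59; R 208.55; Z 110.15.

43.9 %

n(B) = 864.0 / 254.59 = 3.394 mol
n(R) = 339.0 / 208.55 = 1.626 mol
n/ν for B = 3.394/3 = 1.131
n/ν for R = 1.626/2 = 0.8130
Smallest n/ν is R → limiting reagent.
theoretical n(Z) = (3/2) × 1.626 = 2.439 mol → 268.7 g
% yield = 118 / 268.7 × 100 = 43.92 %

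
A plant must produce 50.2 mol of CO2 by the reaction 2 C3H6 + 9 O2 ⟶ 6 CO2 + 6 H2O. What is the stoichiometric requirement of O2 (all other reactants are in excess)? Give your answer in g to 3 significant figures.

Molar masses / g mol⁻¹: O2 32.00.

n(CO2) = 50.20 mol
n(O2) = (9/6) × 50.20 = 75.30 mol
mass = 75.30 × 32.00 = 2410 g

2410 g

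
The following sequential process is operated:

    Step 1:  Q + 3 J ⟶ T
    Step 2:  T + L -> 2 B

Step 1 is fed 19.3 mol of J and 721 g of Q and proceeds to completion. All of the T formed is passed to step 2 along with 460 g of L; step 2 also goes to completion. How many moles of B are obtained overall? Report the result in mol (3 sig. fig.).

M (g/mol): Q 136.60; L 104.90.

8.77 mol

Step 1:
n(J) = 19.30 mol
n(Q) = 721.0 / 136.60 = 5.278 mol
n/ν → J: 6.433, Q: 5.278; Q is limiting.
n(T) produced = (1/1) × 5.278 = 5.278 mol
Step 2:
n(T) available = 5.278 mol
n(L) = 460.0 / 104.90 = 4.385 mol
n/ν → T: 5.278, L: 4.385; L is limiting.
n(B) = (2/1) × 4.385 = 8.770 mol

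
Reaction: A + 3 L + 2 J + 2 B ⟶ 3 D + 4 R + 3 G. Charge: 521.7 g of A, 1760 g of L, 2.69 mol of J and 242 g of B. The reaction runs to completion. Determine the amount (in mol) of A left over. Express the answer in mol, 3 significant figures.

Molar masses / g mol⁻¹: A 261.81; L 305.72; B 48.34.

n(A) = 521.7 / 261.81 = 1.993 mol
n(L) = 1760 / 305.72 = 5.757 mol
n(J) = 2.690 mol
n(B) = 242.0 / 48.34 = 5.006 mol
n/ν for A = 1.993/1 = 1.993
n/ν for L = 5.757/3 = 1.919
n/ν for J = 2.690/2 = 1.345
n/ν for B = 5.006/2 = 2.503
Smallest n/ν is J → limiting reagent.
A consumed = (1/2) × 2.690 = 1.345 mol
A remaining = 1.993 − 1.345 = 0.6480 mol

0.648 mol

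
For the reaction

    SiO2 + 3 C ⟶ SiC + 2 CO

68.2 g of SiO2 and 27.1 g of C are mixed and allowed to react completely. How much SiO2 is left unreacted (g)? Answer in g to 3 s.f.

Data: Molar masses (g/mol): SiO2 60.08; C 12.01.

23.0 g

n(SiO2) = 68.20 / 60.08 = 1.135 mol
n(C) = 27.10 / 12.01 = 2.256 mol
n/ν for SiO2 = 1.135/1 = 1.135
n/ν for C = 2.256/3 = 0.7520
Smallest n/ν is C → limiting reagent.
SiO2 consumed = (1/3) × 2.256 = 0.7520 mol
SiO2 remaining = 1.135 − 0.7520 = 0.3830 mol
mass = 0.3830 × 60.08 = 23.01 g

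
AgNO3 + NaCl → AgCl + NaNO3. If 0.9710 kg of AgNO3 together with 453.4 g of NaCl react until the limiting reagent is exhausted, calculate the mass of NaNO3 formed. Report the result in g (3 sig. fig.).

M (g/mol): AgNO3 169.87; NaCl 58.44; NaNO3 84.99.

486 g

n(AgNO3) = 0.9710×1000 / 169.87 = 5.716 mol
n(NaCl) = 453.4 / 58.44 = 7.758 mol
n/ν for AgNO3 = 5.716/1 = 5.716
n/ν for NaCl = 7.758/1 = 7.758
Smallest n/ν is AgNO3 → limiting reagent.
n(NaNO3) = (1/1) × 5.716 = 5.716 mol
mass = 5.716 × 84.99 = 485.8 g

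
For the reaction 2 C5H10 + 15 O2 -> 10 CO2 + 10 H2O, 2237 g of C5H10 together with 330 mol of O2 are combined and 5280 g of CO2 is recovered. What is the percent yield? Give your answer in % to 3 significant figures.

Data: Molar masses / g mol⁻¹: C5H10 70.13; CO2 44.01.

n(C5H10) = 2237 / 70.13 = 31.90 mol
n(O2) = 330.0 mol
n/ν for C5H10 = 31.90/2 = 15.95
n/ν for O2 = 330.0/15 = 22.00
Smallest n/ν is C5H10 → limiting reagent.
theoretical n(CO2) = (10/2) × 31.90 = 159.5 mol → 7020 g
% yield = 5280 / 7020 × 100 = 75.21 %

75.2 %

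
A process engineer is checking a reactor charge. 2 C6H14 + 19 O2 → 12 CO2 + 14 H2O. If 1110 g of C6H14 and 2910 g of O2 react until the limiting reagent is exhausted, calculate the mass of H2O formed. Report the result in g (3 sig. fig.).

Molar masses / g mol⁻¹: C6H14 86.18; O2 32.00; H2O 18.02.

n(C6H14) = 1110 / 86.18 = 12.88 mol
n(O2) = 2910 / 32.00 = 90.94 mol
n/ν for C6H14 = 12.88/2 = 6.440
n/ν for O2 = 90.94/19 = 4.786
Smallest n/ν is O2 → limiting reagent.
n(H2O) = (14/19) × 90.94 = 67.01 mol
mass = 67.01 × 18.02 = 1208 g

1210 g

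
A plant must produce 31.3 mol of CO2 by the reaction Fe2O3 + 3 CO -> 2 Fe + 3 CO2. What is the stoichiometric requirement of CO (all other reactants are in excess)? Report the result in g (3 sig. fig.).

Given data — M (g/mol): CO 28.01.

877 g

n(CO2) = 31.30 mol
n(CO) = (3/3) × 31.30 = 31.30 mol
mass = 31.30 × 28.01 = 876.7 g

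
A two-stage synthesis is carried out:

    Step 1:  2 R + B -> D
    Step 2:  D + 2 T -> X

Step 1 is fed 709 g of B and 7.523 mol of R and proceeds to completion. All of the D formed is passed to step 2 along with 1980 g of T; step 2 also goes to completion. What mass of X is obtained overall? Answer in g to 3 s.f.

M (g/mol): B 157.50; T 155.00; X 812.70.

3060 g

Step 1:
n(B) = 709.0 / 157.50 = 4.502 mol
n(R) = 7.523 mol
n/ν for B = 4.502/1 = 4.502
n/ν for R = 7.523/2 = 3.762
Smallest n/ν is R → limiting reagent.
n(D) produced = (1/2) × 7.523 = 3.762 mol
Step 2:
n(D) available = 3.762 mol
n(T) = 1980 / 155.00 = 12.77 mol
n/ν for D = 3.762/1 = 3.762
n/ν for T = 12.77/2 = 6.385
Smallest n/ν is D → limiting reagent.
n(X) = (1/1) × 3.762 = 3.762 mol
mass = 3.762 × 812.70 = 3057 g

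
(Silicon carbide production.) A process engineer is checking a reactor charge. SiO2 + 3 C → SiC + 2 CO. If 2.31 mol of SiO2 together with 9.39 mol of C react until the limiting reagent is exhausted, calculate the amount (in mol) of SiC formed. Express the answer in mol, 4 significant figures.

2.310 mol

n(SiO2) = 2.310 mol
n(C) = 9.390 mol
n/ν for SiO2 = 2.310/1 = 2.310
n/ν for C = 9.390/3 = 3.130
Smallest n/ν is SiO2 → limiting reagent.
n(SiC) = (1/1) × 2.310 = 2.310 mol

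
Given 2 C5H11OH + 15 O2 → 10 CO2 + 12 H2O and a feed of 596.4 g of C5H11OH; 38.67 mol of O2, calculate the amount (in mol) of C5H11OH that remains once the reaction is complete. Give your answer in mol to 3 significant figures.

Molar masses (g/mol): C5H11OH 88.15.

1.61 mol

n(C5H11OH) = 596.4 / 88.15 = 6.766 mol
n(O2) = 38.67 mol
n/ν → C5H11OH: 3.383, O2: 2.578; O2 is limiting.
C5H11OH consumed = (2/15) × 38.67 = 5.156 mol
C5H11OH remaining = 6.766 − 5.156 = 1.610 mol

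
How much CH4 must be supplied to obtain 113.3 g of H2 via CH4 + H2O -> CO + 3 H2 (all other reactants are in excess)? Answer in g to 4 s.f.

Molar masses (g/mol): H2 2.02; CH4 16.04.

n(H2) = 113.3 / 2.02 = 56.09 mol
n(CH4) = (1/3) × 56.09 = 18.70 mol
mass = 18.70 × 16.04 = 299.9 g

299.9 g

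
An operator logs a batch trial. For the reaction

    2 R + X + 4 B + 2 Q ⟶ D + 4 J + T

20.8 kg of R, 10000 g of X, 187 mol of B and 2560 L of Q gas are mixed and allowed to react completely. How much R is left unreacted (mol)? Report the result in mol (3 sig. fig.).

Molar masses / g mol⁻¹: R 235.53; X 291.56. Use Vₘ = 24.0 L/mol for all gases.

19.7 mol

n(R) = 20.80×1000 / 235.53 = 88.31 mol
n(X) = 10000 / 291.56 = 34.30 mol
n(B) = 187.0 mol
n(Q) = 2560 / 24.0 = 106.7 mol
n/ν for R = 88.31/2 = 44.16
n/ν for X = 34.30/1 = 34.30
n/ν for B = 187.0/4 = 46.75
n/ν for Q = 106.7/2 = 53.35
Smallest n/ν is X → limiting reagent.
R consumed = (2/1) × 34.30 = 68.60 mol
R remaining = 88.31 − 68.60 = 19.71 mol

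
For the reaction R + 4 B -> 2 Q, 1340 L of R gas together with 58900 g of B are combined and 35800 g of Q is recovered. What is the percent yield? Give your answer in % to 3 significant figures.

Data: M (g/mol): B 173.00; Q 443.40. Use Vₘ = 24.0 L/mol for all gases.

n(R) = 1340 / 24.0 = 55.83 mol
n(B) = 58900 / 173.00 = 340.5 mol
n/ν for R = 55.83/1 = 55.83
n/ν for B = 340.5/4 = 85.13
Smallest n/ν is R → limiting reagent.
theoretical n(Q) = (2/1) × 55.83 = 111.7 mol → 49530 g
% yield = 35800 / 49530 × 100 = 72.28 %

72.3 %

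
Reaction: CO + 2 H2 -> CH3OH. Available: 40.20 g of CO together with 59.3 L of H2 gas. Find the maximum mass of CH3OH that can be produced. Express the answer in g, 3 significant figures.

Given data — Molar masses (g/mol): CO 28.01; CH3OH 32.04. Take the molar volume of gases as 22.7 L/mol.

41.8 g

n(CO) = 40.20 / 28.01 = 1.435 mol
n(H2) = 59.30 / 22.7 = 2.612 mol
n/ν for CO = 1.435/1 = 1.435
n/ν for H2 = 2.612/2 = 1.306
Smallest n/ν is H2 → limiting reagent.
n(CH3OH) = (1/2) × 2.612 = 1.306 mol
mass = 1.306 × 32.04 = 41.84 g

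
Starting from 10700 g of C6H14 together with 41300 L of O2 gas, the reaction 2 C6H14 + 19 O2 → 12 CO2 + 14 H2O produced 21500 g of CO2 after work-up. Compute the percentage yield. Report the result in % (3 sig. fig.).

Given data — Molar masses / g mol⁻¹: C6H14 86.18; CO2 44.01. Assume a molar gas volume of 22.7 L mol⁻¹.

n(C6H14) = 10700 / 86.18 = 124.2 mol
n(O2) = 41300 / 22.7 = 1819 mol
n/ν for C6H14 = 124.2/2 = 62.10
n/ν for O2 = 1819/19 = 95.74
Smallest n/ν is C6H14 → limiting reagent.
theoretical n(CO2) = (12/2) × 124.2 = 745.2 mol → 32800 g
% yield = 21500 / 32800 × 100 = 65.55 %

65.6 %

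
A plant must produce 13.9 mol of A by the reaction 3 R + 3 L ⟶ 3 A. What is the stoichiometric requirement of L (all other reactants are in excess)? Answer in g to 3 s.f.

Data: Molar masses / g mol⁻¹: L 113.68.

n(A) = 13.90 mol
n(L) = (3/3) × 13.90 = 13.90 mol
mass = 13.90 × 113.68 = 1580 g

1580 g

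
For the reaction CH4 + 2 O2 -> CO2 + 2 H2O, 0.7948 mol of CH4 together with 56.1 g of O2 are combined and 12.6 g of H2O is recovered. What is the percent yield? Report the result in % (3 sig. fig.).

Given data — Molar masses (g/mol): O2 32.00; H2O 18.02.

44.0 %

n(CH4) = 0.7948 mol
n(O2) = 56.10 / 32.00 = 1.753 mol
n/ν → CH4: 0.7948, O2: 0.8765; CH4 is limiting.
theoretical n(H2O) = (2/1) × 0.7948 = 1.590 mol → 28.65 g
% yield = 12.6 / 28.65 × 100 = 43.98 %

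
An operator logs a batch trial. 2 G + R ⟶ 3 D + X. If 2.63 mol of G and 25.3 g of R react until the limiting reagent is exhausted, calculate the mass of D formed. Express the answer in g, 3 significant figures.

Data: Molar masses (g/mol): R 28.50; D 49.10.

n(G) = 2.630 mol
n(R) = 25.30 / 28.50 = 0.8877 mol
n/ν → G: 1.315, R: 0.8877; R is limiting.
n(D) = (3/1) × 0.8877 = 2.663 mol
mass = 2.663 × 49.10 = 130.8 g

131 g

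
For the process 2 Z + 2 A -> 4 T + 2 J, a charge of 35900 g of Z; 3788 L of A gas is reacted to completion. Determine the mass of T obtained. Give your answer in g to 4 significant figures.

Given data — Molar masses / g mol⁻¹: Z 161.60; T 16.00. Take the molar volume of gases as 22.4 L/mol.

n(Z) = 35900 / 161.60 = 222.2 mol
n(A) = 3788 / 22.4 = 169.1 mol
n/ν for Z = 222.2/2 = 111.1
n/ν for A = 169.1/2 = 84.55
Smallest n/ν is A → limiting reagent.
n(T) = (4/2) × 169.1 = 338.2 mol
mass = 338.2 × 16.00 = 5411 g

5411 g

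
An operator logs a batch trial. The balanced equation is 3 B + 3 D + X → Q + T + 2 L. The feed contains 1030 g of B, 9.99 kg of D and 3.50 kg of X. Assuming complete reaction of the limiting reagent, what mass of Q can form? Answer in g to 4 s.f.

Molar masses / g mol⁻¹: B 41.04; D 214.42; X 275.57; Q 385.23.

3223 g

n(B) = 1030 / 41.04 = 25.10 mol
n(D) = 9.990×1000 / 214.42 = 46.59 mol
n(X) = 3.500×1000 / 275.57 = 12.70 mol
n/ν for B = 25.10/3 = 8.367
n/ν for D = 46.59/3 = 15.53
n/ν for X = 12.70/1 = 12.70
Smallest n/ν is B → limiting reagent.
n(Q) = (1/3) × 25.10 = 8.367 mol
mass = 8.367 × 385.23 = 3223 g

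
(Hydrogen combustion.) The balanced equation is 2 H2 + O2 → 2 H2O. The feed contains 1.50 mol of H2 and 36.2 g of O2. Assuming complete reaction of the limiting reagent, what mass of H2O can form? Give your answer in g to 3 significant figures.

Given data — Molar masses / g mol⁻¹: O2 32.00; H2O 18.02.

27.0 g

n(H2) = 1.500 mol
n(O2) = 36.20 / 32.00 = 1.131 mol
n/ν for H2 = 1.500/2 = 0.7500
n/ν for O2 = 1.131/1 = 1.131
Smallest n/ν is H2 → limiting reagent.
n(H2O) = (2/2) × 1.500 = 1.500 mol
mass = 1.500 × 18.02 = 27.03 g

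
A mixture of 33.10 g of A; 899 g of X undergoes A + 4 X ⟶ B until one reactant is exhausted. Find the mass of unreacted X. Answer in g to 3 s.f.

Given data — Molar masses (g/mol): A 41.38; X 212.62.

n(A) = 33.10 / 41.38 = 0.7999 mol
n(X) = 899.0 / 212.62 = 4.228 mol
n/ν for A = 0.7999/1 = 0.7999
n/ν for X = 4.228/4 = 1.057
Smallest n/ν is A → limiting reagent.
X consumed = (4/1) × 0.7999 = 3.200 mol
X remaining = 4.228 − 3.200 = 1.028 mol
mass = 1.028 × 212.62 = 218.6 g

219 g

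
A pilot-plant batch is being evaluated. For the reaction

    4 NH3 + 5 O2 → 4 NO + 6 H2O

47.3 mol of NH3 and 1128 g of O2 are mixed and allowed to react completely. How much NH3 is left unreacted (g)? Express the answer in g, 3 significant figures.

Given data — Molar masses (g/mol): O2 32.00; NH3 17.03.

n(NH3) = 47.30 mol
n(O2) = 1128 / 32.00 = 35.25 mol
n/ν → NH3: 11.83, O2: 7.050; O2 is limiting.
NH3 consumed = (4/5) × 35.25 = 28.20 mol
NH3 remaining = 47.30 − 28.20 = 19.10 mol
mass = 19.10 × 17.03 = 325.3 g

325 g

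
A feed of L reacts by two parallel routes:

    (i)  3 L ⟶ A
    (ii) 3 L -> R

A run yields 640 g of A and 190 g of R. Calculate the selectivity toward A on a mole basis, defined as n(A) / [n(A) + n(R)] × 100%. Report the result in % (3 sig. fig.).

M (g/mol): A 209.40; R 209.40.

n(A) = 640 / 209.40 = 3.056 mol
n(R) = 190 / 209.40 = 0.9074 mol
selectivity = 3.056/(3.056+0.9074) × 100 = 77.11 %

77.1 %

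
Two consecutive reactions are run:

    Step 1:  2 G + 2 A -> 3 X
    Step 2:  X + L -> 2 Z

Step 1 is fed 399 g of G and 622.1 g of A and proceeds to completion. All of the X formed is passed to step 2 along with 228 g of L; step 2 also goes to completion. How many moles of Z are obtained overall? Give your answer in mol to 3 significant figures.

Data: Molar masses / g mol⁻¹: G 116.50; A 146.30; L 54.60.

8.35 mol

Step 1:
n(G) = 399.0 / 116.50 = 3.425 mol
n(A) = 622.1 / 146.30 = 4.252 mol
n/ν for G = 3.425/2 = 1.713
n/ν for A = 4.252/2 = 2.126
Smallest n/ν is G → limiting reagent.
n(X) produced = (3/2) × 3.425 = 5.138 mol
Step 2:
n(X) available = 5.138 mol
n(L) = 228.0 / 54.60 = 4.176 mol
n/ν for X = 5.138/1 = 5.138
n/ν for L = 4.176/1 = 4.176
Smallest n/ν is L → limiting reagent.
n(Z) = (2/1) × 4.176 = 8.352 mol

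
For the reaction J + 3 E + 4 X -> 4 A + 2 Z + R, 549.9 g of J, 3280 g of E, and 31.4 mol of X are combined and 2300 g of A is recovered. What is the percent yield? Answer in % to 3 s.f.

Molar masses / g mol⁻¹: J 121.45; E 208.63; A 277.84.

45.7 %

n(J) = 549.9 / 121.45 = 4.528 mol
n(E) = 3280 / 208.63 = 15.72 mol
n(X) = 31.40 mol
n/ν for J = 4.528/1 = 4.528
n/ν for E = 15.72/3 = 5.240
n/ν for X = 31.40/4 = 7.850
Smallest n/ν is J → limiting reagent.
theoretical n(A) = (4/1) × 4.528 = 18.11 mol → 5032 g
% yield = 2300 / 5032 × 100 = 45.71 %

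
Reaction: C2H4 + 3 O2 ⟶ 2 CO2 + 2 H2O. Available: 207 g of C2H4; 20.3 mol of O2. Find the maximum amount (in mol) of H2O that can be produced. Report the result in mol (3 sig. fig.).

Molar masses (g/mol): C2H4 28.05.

13.5 mol

n(C2H4) = 207.0 / 28.05 = 7.380 mol
n(O2) = 20.30 mol
n/ν for C2H4 = 7.380/1 = 7.380
n/ν for O2 = 20.30/3 = 6.767
Smallest n/ν is O2 → limiting reagent.
n(H2O) = (2/3) × 20.30 = 13.53 mol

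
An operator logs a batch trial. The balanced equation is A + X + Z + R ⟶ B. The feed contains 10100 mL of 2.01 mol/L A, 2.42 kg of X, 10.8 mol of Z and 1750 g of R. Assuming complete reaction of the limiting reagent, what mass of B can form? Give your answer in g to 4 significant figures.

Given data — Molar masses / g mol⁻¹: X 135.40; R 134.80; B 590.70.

6380 g

n(A) = 2.01 × 10100/1000 = 20.30 mol
n(X) = 2.420×1000 / 135.40 = 17.87 mol
n(Z) = 10.80 mol
n(R) = 1750 / 134.80 = 12.98 mol
n/ν for A = 20.30/1 = 20.30
n/ν for X = 17.87/1 = 17.87
n/ν for Z = 10.80/1 = 10.80
n/ν for R = 12.98/1 = 12.98
Smallest n/ν is Z → limiting reagent.
n(B) = (1/1) × 10.80 = 10.80 mol
mass = 10.80 × 590.70 = 6380 g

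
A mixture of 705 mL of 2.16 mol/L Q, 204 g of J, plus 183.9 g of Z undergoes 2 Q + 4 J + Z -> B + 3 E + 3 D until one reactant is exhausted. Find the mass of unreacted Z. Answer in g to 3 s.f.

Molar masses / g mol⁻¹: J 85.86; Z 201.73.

64.1 g

n(Q) = 2.16 × 705.0/1000 = 1.523 mol
n(J) = 204.0 / 85.86 = 2.376 mol
n(Z) = 183.9 / 201.73 = 0.9116 mol
n/ν for Q = 1.523/2 = 0.7615
n/ν for J = 2.376/4 = 0.5940
n/ν for Z = 0.9116/1 = 0.9116
Smallest n/ν is J → limiting reagent.
Z consumed = (1/4) × 2.376 = 0.5940 mol
Z remaining = 0.9116 − 0.5940 = 0.3176 mol
mass = 0.3176 × 201.73 = 64.07 g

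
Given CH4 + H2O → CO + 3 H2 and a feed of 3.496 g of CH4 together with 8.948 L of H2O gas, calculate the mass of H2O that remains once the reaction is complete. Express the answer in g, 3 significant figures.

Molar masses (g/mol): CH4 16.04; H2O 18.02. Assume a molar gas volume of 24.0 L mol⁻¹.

2.79 g

n(CH4) = 3.496 / 16.04 = 0.2180 mol
n(H2O) = 8.948 / 24.0 = 0.3728 mol
n/ν → CH4: 0.2180, H2O: 0.3728; CH4 is limiting.
H2O consumed = (1/1) × 0.2180 = 0.2180 mol
H2O remaining = 0.3728 − 0.2180 = 0.1548 mol
mass = 0.1548 × 18.02 = 2.789 g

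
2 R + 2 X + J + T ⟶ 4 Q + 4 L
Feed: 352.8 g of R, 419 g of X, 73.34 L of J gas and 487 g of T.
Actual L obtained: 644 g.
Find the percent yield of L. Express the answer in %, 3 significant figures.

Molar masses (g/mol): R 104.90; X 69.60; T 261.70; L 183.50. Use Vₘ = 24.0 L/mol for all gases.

n(R) = 352.8 / 104.90 = 3.363 mol
n(X) = 419.0 / 69.60 = 6.020 mol
n(J) = 73.34 / 24.0 = 3.056 mol
n(T) = 487.0 / 261.70 = 1.861 mol
n/ν → R: 1.682, X: 3.010, J: 3.056, T: 1.861; R is limiting.
theoretical n(L) = (4/2) × 3.363 = 6.726 mol → 1234 g
% yield = 644 / 1234 × 100 = 52.19 %

52.2 %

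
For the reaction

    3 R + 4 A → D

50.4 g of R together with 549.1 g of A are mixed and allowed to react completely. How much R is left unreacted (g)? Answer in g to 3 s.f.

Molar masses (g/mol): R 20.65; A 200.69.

8.03 g

n(R) = 50.40 / 20.65 = 2.441 mol
n(A) = 549.1 / 200.69 = 2.736 mol
n/ν for R = 2.441/3 = 0.8137
n/ν for A = 2.736/4 = 0.6840
Smallest n/ν is A → limiting reagent.
R consumed = (3/4) × 2.736 = 2.052 mol
R remaining = 2.441 − 2.052 = 0.3890 mol
mass = 0.3890 × 20.65 = 8.033 g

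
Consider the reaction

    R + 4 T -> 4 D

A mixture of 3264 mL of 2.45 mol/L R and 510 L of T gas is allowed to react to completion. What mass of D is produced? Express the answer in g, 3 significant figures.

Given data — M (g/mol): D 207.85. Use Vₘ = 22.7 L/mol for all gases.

n(R) = 2.45 × 3264/1000 = 7.997 mol
n(T) = 510.0 / 22.7 = 22.47 mol
n/ν for R = 7.997/1 = 7.997
n/ν for T = 22.47/4 = 5.618
Smallest n/ν is T → limiting reagent.
n(D) = (4/4) × 22.47 = 22.47 mol
mass = 22.47 × 207.85 = 4670 g

4670 g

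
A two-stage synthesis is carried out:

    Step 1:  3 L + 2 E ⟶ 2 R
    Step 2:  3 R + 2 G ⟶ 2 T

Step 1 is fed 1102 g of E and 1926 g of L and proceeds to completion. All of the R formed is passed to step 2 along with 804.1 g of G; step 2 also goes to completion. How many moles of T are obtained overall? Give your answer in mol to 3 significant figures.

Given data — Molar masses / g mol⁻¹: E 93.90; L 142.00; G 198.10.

Step 1:
n(E) = 1102 / 93.90 = 11.74 mol
n(L) = 1926 / 142.00 = 13.56 mol
n/ν for E = 11.74/2 = 5.870
n/ν for L = 13.56/3 = 4.520
Smallest n/ν is L → limiting reagent.
n(R) produced = (2/3) × 13.56 = 9.040 mol
Step 2:
n(R) available = 9.040 mol
n(G) = 804.1 / 198.10 = 4.059 mol
n/ν for R = 9.040/3 = 3.013
n/ν for G = 4.059/2 = 2.030
Smallest n/ν is G → limiting reagent.
n(T) = (2/2) × 4.059 = 4.059 mol

4.06 mol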